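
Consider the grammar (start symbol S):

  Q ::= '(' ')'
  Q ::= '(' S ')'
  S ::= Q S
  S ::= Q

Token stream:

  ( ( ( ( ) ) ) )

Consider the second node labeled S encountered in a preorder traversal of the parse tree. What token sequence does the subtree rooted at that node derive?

[S [Q ( [S [Q ( [S [Q ( [S [Q ( )]] )]] )]] )]]

( ( ( ) ) )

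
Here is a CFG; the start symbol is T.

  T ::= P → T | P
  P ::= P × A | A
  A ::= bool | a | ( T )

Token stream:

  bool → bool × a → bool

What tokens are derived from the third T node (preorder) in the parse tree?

[T [P [A bool]] → [T [P [P [A bool]] × [A a]] → [T [P [A bool]]]]]

bool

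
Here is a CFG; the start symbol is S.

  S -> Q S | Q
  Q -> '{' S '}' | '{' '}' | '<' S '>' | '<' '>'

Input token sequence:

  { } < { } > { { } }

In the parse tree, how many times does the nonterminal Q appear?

[S [Q { }] [S [Q < [S [Q { }]] >] [S [Q { [S [Q { }]] }]]]]

5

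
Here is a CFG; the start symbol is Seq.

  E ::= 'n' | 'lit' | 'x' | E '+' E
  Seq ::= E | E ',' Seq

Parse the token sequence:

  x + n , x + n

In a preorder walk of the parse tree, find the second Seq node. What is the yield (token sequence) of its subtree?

x + n

[Seq [E [E x] + [E n]] , [Seq [E [E x] + [E n]]]]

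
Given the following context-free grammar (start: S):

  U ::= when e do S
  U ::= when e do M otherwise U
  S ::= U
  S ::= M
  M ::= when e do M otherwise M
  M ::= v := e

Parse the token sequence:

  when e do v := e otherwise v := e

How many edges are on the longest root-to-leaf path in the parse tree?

[S [M when e do [M v := e] otherwise [M v := e]]]

3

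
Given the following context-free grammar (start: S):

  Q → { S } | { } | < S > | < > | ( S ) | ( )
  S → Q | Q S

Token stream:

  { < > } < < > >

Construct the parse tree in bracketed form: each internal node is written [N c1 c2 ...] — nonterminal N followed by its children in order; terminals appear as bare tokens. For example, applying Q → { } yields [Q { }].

[S [Q { [S [Q < >]] }] [S [Q < [S [Q < >]] >]]]

S
Q S
{ S } S
{ Q } S
{ < > } S
{ < > } Q
{ < > } < S >
{ < > } < Q >
{ < > } < < > >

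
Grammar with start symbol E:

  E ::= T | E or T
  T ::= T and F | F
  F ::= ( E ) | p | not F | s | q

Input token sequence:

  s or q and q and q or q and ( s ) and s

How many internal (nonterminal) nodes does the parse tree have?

[E [E [E [T [F s]]] or [T [T [T [F q]] and [F q]] and [F q]]] or [T [T [T [F q]] and [F ( [E [T [F s]]] )]] and [F s]]]

20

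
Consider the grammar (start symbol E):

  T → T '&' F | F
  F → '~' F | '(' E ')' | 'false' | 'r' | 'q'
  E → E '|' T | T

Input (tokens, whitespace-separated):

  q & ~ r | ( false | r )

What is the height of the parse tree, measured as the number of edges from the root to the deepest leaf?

[E [E [T [T [F q]] & [F ~ [F r]]]] | [T [F ( [E [E [T [F false]]] | [T [F r]]] )]]]

7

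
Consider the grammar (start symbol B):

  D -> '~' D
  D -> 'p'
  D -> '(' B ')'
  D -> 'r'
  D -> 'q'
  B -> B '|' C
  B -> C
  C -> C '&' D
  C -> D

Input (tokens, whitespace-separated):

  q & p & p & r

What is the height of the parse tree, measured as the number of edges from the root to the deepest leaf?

[B [C [C [C [C [D q]] & [D p]] & [D p]] & [D r]]]

6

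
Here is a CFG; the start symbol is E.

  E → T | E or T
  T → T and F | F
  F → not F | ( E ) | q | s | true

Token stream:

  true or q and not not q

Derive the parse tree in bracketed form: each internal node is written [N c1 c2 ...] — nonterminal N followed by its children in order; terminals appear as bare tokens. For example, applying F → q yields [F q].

E
E or T
T or T
F or T
true or T
true or T and F
true or F and F
true or q and F
true or q and not F
true or q and not not F
true or q and not not q

[E [E [T [F true]]] or [T [T [F q]] and [F not [F not [F q]]]]]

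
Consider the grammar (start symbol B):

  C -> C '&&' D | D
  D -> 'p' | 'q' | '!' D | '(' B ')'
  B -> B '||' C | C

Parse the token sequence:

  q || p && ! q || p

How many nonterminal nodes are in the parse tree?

[B [B [B [C [D q]]] || [C [C [D p]] && [D ! [D q]]]] || [C [D p]]]

12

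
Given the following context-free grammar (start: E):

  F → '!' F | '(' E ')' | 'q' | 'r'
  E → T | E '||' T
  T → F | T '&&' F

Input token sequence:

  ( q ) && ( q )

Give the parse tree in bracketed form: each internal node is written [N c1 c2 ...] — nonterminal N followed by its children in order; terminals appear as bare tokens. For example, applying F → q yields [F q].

E
T
T && F
F && F
( E ) && F
( T ) && F
( F ) && F
( q ) && F
( q ) && ( E )
( q ) && ( T )
( q ) && ( F )
( q ) && ( q )

[E [T [T [F ( [E [T [F q]]] )]] && [F ( [E [T [F q]]] )]]]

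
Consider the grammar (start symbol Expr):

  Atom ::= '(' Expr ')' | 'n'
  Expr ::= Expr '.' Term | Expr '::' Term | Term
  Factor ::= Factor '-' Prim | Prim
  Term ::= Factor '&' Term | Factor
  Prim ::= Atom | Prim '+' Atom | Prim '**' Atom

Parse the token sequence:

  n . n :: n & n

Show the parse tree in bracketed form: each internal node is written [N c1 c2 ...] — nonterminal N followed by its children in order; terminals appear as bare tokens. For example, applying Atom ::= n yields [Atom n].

[Expr [Expr [Expr [Term [Factor [Prim [Atom n]]]]] . [Term [Factor [Prim [Atom n]]]]] :: [Term [Factor [Prim [Atom n]]] & [Term [Factor [Prim [Atom n]]]]]]

Expr
Expr :: Term
Expr . Term :: Term
Term . Term :: Term
Factor . Term :: Term
Prim . Term :: Term
Atom . Term :: Term
n . Term :: Term
n . Factor :: Term
n . Prim :: Term
n . Atom :: Term
n . n :: Term
n . n :: Factor & Term
n . n :: Prim & Term
n . n :: Atom & Term
n . n :: n & Term
n . n :: n & Factor
n . n :: n & Prim
n . n :: n & Atom
n . n :: n & n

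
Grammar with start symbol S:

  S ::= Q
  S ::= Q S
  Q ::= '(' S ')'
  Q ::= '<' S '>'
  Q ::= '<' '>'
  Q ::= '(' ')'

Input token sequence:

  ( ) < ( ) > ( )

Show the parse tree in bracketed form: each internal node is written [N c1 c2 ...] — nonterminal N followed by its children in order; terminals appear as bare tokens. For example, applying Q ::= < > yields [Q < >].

S
Q S
( ) S
( ) Q S
( ) < S > S
( ) < Q > S
( ) < ( ) > S
( ) < ( ) > Q
( ) < ( ) > ( )

[S [Q ( )] [S [Q < [S [Q ( )]] >] [S [Q ( )]]]]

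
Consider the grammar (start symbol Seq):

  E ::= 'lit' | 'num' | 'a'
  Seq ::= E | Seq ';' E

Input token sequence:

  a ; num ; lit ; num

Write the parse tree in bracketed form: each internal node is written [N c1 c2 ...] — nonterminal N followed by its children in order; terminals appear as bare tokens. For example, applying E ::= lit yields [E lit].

[Seq [Seq [Seq [Seq [E a]] ; [E num]] ; [E lit]] ; [E num]]

Seq
Seq ; E
Seq ; E ; E
Seq ; E ; E ; E
E ; E ; E ; E
a ; E ; E ; E
a ; num ; E ; E
a ; num ; lit ; E
a ; num ; lit ; num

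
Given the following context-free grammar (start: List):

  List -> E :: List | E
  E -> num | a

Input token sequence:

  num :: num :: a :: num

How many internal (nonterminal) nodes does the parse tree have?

8

[List [E num] :: [List [E num] :: [List [E a] :: [List [E num]]]]]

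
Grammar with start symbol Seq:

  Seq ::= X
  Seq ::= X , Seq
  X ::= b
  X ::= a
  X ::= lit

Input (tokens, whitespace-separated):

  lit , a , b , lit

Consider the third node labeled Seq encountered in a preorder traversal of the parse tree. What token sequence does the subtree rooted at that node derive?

[Seq [X lit] , [Seq [X a] , [Seq [X b] , [Seq [X lit]]]]]

b , lit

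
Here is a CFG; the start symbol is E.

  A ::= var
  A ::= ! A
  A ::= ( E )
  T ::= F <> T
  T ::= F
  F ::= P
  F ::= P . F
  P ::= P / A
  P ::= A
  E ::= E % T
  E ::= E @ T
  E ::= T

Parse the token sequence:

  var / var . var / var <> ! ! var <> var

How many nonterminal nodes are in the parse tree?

[E [T [F [P [P [A var]] / [A var]] . [F [P [P [A var]] / [A var]]]] <> [T [F [P [A ! [A ! [A var]]]]] <> [T [F [P [A var]]]]]]]

22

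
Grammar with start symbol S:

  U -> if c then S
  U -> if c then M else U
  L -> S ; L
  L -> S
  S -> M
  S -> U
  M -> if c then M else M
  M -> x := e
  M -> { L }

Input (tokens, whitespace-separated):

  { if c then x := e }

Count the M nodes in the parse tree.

[S [M { [L [S [U if c then [S [M x := e]]]]] }]]

2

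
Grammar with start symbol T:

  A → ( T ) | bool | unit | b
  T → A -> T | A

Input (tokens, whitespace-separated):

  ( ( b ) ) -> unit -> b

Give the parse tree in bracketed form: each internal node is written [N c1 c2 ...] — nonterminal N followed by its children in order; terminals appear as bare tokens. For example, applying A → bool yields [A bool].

[T [A ( [T [A ( [T [A b]] )]] )] -> [T [A unit] -> [T [A b]]]]

T
A -> T
( T ) -> T
( A ) -> T
( ( T ) ) -> T
( ( A ) ) -> T
( ( b ) ) -> T
( ( b ) ) -> A -> T
( ( b ) ) -> unit -> T
( ( b ) ) -> unit -> A
( ( b ) ) -> unit -> b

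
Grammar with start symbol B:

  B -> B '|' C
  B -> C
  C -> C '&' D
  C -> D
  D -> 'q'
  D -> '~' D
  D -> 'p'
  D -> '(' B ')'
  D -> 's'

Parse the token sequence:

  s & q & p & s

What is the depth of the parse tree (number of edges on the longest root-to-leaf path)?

6

[B [C [C [C [C [D s]] & [D q]] & [D p]] & [D s]]]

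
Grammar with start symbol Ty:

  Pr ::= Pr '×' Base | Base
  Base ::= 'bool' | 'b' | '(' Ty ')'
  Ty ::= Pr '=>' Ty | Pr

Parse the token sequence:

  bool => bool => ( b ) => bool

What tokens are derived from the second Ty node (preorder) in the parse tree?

bool => ( b ) => bool

[Ty [Pr [Base bool]] => [Ty [Pr [Base bool]] => [Ty [Pr [Base ( [Ty [Pr [Base b]]] )]] => [Ty [Pr [Base bool]]]]]]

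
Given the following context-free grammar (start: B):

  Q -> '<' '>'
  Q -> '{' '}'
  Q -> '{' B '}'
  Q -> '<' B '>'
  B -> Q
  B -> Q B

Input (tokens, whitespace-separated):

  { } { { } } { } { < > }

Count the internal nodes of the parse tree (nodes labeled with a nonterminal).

[B [Q { }] [B [Q { [B [Q { }]] }] [B [Q { }] [B [Q { [B [Q < >]] }]]]]]

12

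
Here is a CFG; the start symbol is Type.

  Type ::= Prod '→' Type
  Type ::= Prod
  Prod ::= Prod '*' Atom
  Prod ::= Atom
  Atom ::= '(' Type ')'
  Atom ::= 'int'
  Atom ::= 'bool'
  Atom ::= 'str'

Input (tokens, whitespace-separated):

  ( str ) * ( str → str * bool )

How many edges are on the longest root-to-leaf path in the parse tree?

8

[Type [Prod [Prod [Atom ( [Type [Prod [Atom str]]] )]] * [Atom ( [Type [Prod [Atom str]] → [Type [Prod [Prod [Atom str]] * [Atom bool]]]] )]]]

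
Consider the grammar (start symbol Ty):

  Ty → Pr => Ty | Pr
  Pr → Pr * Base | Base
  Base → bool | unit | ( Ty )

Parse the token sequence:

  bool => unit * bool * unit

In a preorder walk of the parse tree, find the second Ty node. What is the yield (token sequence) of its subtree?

[Ty [Pr [Base bool]] => [Ty [Pr [Pr [Pr [Base unit]] * [Base bool]] * [Base unit]]]]

unit * bool * unit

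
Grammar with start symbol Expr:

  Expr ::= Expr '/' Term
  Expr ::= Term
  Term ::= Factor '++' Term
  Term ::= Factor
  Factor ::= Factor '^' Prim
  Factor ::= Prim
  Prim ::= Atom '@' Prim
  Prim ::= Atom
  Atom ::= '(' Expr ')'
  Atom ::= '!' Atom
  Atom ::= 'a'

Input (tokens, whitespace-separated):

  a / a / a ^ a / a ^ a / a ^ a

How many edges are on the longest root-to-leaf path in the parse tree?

9

[Expr [Expr [Expr [Expr [Expr [Term [Factor [Prim [Atom a]]]]] / [Term [Factor [Prim [Atom a]]]]] / [Term [Factor [Factor [Prim [Atom a]]] ^ [Prim [Atom a]]]]] / [Term [Factor [Factor [Prim [Atom a]]] ^ [Prim [Atom a]]]]] / [Term [Factor [Factor [Prim [Atom a]]] ^ [Prim [Atom a]]]]]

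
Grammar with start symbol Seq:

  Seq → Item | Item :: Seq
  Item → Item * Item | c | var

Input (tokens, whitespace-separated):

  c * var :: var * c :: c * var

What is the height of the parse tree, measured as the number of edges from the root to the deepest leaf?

5

[Seq [Item [Item c] * [Item var]] :: [Seq [Item [Item var] * [Item c]] :: [Seq [Item [Item c] * [Item var]]]]]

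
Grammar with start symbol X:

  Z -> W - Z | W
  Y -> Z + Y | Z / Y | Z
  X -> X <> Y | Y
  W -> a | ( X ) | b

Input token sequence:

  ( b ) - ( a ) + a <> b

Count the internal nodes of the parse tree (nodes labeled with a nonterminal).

[X [X [Y [Z [W ( [X [Y [Z [W b]]]] )] - [Z [W ( [X [Y [Z [W a]]]] )]]] + [Y [Z [W a]]]]] <> [Y [Z [W b]]]]

21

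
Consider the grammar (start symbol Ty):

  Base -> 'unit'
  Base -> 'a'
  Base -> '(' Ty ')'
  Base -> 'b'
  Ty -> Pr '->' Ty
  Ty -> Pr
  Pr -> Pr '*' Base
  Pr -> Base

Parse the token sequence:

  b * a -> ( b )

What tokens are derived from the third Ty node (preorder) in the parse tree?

[Ty [Pr [Pr [Base b]] * [Base a]] -> [Ty [Pr [Base ( [Ty [Pr [Base b]]] )]]]]

b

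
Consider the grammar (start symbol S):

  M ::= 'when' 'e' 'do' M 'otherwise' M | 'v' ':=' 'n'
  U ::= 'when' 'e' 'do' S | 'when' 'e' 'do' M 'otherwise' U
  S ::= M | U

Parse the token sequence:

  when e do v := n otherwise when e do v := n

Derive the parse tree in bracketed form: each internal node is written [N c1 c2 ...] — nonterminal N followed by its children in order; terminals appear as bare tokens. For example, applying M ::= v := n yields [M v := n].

[S [U when e do [M v := n] otherwise [U when e do [S [M v := n]]]]]

S
U
when e do M otherwise U
when e do v := n otherwise U
when e do v := n otherwise when e do S
when e do v := n otherwise when e do M
when e do v := n otherwise when e do v := n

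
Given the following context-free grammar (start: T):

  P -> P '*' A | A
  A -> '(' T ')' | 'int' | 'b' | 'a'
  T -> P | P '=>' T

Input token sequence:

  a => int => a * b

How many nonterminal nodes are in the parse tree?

11

[T [P [A a]] => [T [P [A int]] => [T [P [P [A a]] * [A b]]]]]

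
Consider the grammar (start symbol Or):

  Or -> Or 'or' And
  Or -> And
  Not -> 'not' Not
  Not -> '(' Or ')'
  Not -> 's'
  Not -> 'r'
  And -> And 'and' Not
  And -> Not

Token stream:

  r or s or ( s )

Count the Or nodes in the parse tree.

[Or [Or [Or [And [Not r]]] or [And [Not s]]] or [And [Not ( [Or [And [Not s]]] )]]]

4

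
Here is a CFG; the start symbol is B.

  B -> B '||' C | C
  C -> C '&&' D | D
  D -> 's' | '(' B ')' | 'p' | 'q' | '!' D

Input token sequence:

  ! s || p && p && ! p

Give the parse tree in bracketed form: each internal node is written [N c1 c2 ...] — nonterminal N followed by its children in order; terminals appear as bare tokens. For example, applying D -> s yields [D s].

[B [B [C [D ! [D s]]]] || [C [C [C [D p]] && [D p]] && [D ! [D p]]]]

B
B || C
C || C
D || C
! D || C
! s || C
! s || C && D
! s || C && D && D
! s || D && D && D
! s || p && D && D
! s || p && p && D
! s || p && p && ! D
! s || p && p && ! p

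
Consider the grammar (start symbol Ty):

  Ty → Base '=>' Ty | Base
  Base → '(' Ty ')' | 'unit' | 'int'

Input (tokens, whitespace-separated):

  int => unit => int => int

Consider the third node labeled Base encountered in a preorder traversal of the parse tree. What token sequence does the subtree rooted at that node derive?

[Ty [Base int] => [Ty [Base unit] => [Ty [Base int] => [Ty [Base int]]]]]

int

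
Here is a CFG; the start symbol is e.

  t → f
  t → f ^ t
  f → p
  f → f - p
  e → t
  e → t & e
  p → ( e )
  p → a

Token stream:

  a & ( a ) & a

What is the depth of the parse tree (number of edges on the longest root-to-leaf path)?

9

[e [t [f [p a]]] & [e [t [f [p ( [e [t [f [p a]]]] )]]] & [e [t [f [p a]]]]]]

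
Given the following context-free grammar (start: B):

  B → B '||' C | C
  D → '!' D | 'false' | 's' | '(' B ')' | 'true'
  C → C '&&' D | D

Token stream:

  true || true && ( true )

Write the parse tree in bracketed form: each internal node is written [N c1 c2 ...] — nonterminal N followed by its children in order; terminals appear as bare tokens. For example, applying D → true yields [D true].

[B [B [C [D true]]] || [C [C [D true]] && [D ( [B [C [D true]]] )]]]

B
B || C
C || C
D || C
true || C
true || C && D
true || D && D
true || true && D
true || true && ( B )
true || true && ( C )
true || true && ( D )
true || true && ( true )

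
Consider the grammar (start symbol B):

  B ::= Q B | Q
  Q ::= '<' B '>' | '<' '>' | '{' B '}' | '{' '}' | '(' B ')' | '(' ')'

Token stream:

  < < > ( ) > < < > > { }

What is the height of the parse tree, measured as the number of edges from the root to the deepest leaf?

5

[B [Q < [B [Q < >] [B [Q ( )]]] >] [B [Q < [B [Q < >]] >] [B [Q { }]]]]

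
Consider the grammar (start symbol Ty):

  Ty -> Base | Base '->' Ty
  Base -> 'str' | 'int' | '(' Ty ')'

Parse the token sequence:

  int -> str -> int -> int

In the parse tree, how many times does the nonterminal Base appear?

[Ty [Base int] -> [Ty [Base str] -> [Ty [Base int] -> [Ty [Base int]]]]]

4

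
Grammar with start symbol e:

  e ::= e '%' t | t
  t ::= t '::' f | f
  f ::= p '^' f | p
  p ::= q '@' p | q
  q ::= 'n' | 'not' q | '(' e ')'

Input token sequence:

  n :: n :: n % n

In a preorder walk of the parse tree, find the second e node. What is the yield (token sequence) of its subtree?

n :: n :: n

[e [e [t [t [t [f [p [q n]]]] :: [f [p [q n]]]] :: [f [p [q n]]]]] % [t [f [p [q n]]]]]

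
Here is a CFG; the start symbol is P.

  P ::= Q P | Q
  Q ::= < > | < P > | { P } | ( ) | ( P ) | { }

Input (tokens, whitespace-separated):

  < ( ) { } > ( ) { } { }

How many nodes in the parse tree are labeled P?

[P [Q < [P [Q ( )] [P [Q { }]]] >] [P [Q ( )] [P [Q { }] [P [Q { }]]]]]

6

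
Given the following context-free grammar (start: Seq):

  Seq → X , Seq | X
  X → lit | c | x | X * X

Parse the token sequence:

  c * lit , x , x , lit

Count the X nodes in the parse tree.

[Seq [X [X c] * [X lit]] , [Seq [X x] , [Seq [X x] , [Seq [X lit]]]]]

6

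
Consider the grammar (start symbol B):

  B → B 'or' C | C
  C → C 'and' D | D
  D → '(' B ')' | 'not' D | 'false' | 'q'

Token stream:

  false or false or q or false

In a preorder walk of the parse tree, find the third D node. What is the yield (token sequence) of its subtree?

[B [B [B [B [C [D false]]] or [C [D false]]] or [C [D q]]] or [C [D false]]]

q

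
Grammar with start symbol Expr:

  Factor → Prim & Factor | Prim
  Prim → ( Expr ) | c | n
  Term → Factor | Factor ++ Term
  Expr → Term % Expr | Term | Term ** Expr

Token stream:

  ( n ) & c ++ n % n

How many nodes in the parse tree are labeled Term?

4

[Expr [Term [Factor [Prim ( [Expr [Term [Factor [Prim n]]]] )] & [Factor [Prim c]]] ++ [Term [Factor [Prim n]]]] % [Expr [Term [Factor [Prim n]]]]]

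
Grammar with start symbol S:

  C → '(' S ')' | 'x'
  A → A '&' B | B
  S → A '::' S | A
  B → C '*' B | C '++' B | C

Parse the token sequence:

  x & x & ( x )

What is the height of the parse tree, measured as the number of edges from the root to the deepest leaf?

[S [A [A [A [B [C x]]] & [B [C x]]] & [B [C ( [S [A [B [C x]]]] )]]]]

8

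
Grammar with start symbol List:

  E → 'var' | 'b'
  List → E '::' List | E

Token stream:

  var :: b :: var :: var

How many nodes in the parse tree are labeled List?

[List [E var] :: [List [E b] :: [List [E var] :: [List [E var]]]]]

4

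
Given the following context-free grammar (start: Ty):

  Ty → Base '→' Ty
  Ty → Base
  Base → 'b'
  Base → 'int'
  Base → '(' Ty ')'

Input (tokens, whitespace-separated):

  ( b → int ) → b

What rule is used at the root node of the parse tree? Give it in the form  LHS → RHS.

Ty → Base '→' Ty

[Ty [Base ( [Ty [Base b] → [Ty [Base int]]] )] → [Ty [Base b]]]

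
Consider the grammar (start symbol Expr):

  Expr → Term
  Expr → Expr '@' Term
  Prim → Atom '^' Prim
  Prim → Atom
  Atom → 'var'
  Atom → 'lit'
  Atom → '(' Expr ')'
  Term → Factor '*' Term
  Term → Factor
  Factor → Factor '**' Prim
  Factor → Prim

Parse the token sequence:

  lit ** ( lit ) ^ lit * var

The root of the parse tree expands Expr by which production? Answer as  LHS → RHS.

Expr → Term

[Expr [Term [Factor [Factor [Prim [Atom lit]]] ** [Prim [Atom ( [Expr [Term [Factor [Prim [Atom lit]]]]] )] ^ [Prim [Atom lit]]]] * [Term [Factor [Prim [Atom var]]]]]]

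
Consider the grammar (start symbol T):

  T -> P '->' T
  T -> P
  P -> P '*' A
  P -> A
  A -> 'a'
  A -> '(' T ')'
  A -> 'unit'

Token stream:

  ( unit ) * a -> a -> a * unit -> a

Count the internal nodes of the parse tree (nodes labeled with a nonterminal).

19

[T [P [P [A ( [T [P [A unit]]] )]] * [A a]] -> [T [P [A a]] -> [T [P [P [A a]] * [A unit]] -> [T [P [A a]]]]]]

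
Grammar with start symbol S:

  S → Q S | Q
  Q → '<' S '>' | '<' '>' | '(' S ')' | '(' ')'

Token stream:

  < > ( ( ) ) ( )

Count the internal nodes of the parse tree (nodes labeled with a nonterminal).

8

[S [Q < >] [S [Q ( [S [Q ( )]] )] [S [Q ( )]]]]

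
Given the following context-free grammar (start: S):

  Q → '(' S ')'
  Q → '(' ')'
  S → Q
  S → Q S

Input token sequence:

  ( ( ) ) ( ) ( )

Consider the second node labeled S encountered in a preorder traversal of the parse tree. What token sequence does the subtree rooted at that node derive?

( )

[S [Q ( [S [Q ( )]] )] [S [Q ( )] [S [Q ( )]]]]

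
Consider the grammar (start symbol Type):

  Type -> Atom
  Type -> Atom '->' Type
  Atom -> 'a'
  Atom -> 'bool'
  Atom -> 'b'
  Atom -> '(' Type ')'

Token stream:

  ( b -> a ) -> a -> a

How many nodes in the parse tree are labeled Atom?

[Type [Atom ( [Type [Atom b] -> [Type [Atom a]]] )] -> [Type [Atom a] -> [Type [Atom a]]]]

5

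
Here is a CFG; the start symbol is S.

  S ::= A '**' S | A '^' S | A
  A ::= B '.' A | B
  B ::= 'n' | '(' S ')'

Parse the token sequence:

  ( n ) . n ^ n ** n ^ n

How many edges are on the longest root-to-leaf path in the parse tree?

[S [A [B ( [S [A [B n]]] )] . [A [B n]]] ^ [S [A [B n]] ** [S [A [B n]] ^ [S [A [B n]]]]]]

6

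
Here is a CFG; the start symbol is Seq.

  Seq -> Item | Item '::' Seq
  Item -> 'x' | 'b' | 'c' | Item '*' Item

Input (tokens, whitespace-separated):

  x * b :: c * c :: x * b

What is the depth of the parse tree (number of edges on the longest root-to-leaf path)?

[Seq [Item [Item x] * [Item b]] :: [Seq [Item [Item c] * [Item c]] :: [Seq [Item [Item x] * [Item b]]]]]

5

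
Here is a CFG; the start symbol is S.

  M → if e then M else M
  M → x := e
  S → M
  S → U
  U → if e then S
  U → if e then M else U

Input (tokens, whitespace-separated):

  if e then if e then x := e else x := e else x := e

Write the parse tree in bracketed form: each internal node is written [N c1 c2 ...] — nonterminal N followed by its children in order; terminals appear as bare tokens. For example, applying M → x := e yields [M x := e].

S
M
if e then M else M
if e then if e then M else M else M
if e then if e then x := e else M else M
if e then if e then x := e else x := e else M
if e then if e then x := e else x := e else x := e

[S [M if e then [M if e then [M x := e] else [M x := e]] else [M x := e]]]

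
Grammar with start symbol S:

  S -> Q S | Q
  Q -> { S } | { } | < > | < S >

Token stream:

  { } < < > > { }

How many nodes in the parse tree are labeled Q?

[S [Q { }] [S [Q < [S [Q < >]] >] [S [Q { }]]]]

4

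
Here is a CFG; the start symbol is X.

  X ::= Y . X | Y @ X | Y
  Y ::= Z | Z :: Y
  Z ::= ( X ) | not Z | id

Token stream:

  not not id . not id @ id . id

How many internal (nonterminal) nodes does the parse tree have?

15

[X [Y [Z not [Z not [Z id]]]] . [X [Y [Z not [Z id]]] @ [X [Y [Z id]] . [X [Y [Z id]]]]]]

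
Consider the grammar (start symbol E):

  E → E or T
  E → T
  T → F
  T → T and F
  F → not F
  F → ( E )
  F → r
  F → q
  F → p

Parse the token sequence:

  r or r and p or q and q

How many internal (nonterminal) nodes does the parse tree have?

[E [E [E [T [F r]]] or [T [T [F r]] and [F p]]] or [T [T [F q]] and [F q]]]

13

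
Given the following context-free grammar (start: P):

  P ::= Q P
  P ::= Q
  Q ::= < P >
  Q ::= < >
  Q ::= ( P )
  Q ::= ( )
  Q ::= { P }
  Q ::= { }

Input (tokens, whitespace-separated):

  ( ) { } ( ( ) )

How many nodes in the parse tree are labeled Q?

[P [Q ( )] [P [Q { }] [P [Q ( [P [Q ( )]] )]]]]

4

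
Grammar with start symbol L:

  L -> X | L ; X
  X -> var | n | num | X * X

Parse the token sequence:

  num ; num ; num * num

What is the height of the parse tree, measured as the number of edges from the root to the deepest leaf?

4

[L [L [L [X num]] ; [X num]] ; [X [X num] * [X num]]]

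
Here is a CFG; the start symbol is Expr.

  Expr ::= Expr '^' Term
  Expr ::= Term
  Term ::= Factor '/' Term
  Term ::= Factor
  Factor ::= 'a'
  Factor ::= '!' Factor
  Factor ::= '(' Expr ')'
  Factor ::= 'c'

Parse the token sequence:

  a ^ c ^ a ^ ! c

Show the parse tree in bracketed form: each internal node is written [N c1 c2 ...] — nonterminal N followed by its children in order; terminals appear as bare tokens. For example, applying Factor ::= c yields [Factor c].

Expr
Expr ^ Term
Expr ^ Term ^ Term
Expr ^ Term ^ Term ^ Term
Term ^ Term ^ Term ^ Term
Factor ^ Term ^ Term ^ Term
a ^ Term ^ Term ^ Term
a ^ Factor ^ Term ^ Term
a ^ c ^ Term ^ Term
a ^ c ^ Factor ^ Term
a ^ c ^ a ^ Term
a ^ c ^ a ^ Factor
a ^ c ^ a ^ ! Factor
a ^ c ^ a ^ ! c

[Expr [Expr [Expr [Expr [Term [Factor a]]] ^ [Term [Factor c]]] ^ [Term [Factor a]]] ^ [Term [Factor ! [Factor c]]]]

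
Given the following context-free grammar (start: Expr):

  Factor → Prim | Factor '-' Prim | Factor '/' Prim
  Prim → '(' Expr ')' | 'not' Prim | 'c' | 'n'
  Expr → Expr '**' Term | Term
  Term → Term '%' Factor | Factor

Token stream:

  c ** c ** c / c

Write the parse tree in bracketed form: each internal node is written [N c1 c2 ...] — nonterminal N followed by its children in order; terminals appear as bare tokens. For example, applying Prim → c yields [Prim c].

Expr
Expr ** Term
Expr ** Term ** Term
Term ** Term ** Term
Factor ** Term ** Term
Prim ** Term ** Term
c ** Term ** Term
c ** Factor ** Term
c ** Prim ** Term
c ** c ** Term
c ** c ** Factor
c ** c ** Factor / Prim
c ** c ** Prim / Prim
c ** c ** c / Prim
c ** c ** c / c

[Expr [Expr [Expr [Term [Factor [Prim c]]]] ** [Term [Factor [Prim c]]]] ** [Term [Factor [Factor [Prim c]] / [Prim c]]]]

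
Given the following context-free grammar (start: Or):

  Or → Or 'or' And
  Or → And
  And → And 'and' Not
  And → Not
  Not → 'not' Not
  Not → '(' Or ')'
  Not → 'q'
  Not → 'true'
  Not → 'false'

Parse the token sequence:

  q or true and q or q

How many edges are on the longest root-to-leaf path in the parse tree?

5

[Or [Or [Or [And [Not q]]] or [And [And [Not true]] and [Not q]]] or [And [Not q]]]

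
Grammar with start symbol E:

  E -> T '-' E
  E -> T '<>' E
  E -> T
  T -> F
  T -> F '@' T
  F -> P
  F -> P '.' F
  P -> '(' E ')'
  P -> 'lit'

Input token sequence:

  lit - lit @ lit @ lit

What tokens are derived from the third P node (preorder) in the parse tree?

lit

[E [T [F [P lit]]] - [E [T [F [P lit]] @ [T [F [P lit]] @ [T [F [P lit]]]]]]]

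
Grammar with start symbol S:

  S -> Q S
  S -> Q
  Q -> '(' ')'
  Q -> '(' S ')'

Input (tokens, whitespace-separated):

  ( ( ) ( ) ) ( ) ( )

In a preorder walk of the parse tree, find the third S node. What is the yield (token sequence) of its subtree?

( )

[S [Q ( [S [Q ( )] [S [Q ( )]]] )] [S [Q ( )] [S [Q ( )]]]]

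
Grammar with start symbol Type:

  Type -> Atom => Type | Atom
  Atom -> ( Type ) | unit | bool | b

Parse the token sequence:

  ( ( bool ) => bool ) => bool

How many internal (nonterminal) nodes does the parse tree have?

10

[Type [Atom ( [Type [Atom ( [Type [Atom bool]] )] => [Type [Atom bool]]] )] => [Type [Atom bool]]]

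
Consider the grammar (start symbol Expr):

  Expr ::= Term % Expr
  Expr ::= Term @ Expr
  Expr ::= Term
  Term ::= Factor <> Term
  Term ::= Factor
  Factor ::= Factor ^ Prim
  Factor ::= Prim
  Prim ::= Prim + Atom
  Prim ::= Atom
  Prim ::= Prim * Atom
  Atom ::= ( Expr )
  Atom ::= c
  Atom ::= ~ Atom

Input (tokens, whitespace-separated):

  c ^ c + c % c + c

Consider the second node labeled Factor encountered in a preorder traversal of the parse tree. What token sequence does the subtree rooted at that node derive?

c

[Expr [Term [Factor [Factor [Prim [Atom c]]] ^ [Prim [Prim [Atom c]] + [Atom c]]]] % [Expr [Term [Factor [Prim [Prim [Atom c]] + [Atom c]]]]]]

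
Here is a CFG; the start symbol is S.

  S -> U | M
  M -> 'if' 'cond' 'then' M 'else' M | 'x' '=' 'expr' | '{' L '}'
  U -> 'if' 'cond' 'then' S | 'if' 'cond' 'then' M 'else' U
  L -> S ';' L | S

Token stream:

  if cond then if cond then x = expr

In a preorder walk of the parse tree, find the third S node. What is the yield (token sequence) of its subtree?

[S [U if cond then [S [U if cond then [S [M x = expr]]]]]]

x = expr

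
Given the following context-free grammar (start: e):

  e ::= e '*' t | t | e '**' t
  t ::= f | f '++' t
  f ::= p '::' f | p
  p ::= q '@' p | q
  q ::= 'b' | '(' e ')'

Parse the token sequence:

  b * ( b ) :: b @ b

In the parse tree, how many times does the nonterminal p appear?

[e [e [t [f [p [q b]]]]] * [t [f [p [q ( [e [t [f [p [q b]]]]] )]] :: [f [p [q b] @ [p [q b]]]]]]]

5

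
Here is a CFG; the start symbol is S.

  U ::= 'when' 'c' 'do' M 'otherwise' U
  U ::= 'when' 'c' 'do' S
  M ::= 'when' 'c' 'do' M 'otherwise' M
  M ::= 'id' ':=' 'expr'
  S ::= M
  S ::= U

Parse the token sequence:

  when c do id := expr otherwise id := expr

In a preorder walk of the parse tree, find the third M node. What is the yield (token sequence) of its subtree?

[S [M when c do [M id := expr] otherwise [M id := expr]]]

id := expr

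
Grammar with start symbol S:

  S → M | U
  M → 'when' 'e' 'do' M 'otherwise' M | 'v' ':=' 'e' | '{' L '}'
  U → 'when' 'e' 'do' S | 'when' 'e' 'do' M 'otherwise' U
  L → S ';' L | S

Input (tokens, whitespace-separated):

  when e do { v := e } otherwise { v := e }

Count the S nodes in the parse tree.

[S [M when e do [M { [L [S [M v := e]]] }] otherwise [M { [L [S [M v := e]]] }]]]

3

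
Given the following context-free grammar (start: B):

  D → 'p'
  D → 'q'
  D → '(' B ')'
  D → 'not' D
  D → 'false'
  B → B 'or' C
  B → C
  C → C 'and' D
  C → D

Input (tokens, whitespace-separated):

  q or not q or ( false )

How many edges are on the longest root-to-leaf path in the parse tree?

[B [B [B [C [D q]]] or [C [D not [D q]]]] or [C [D ( [B [C [D false]]] )]]]

6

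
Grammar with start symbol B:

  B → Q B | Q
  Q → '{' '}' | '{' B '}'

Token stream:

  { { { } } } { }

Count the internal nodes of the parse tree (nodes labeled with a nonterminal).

8

[B [Q { [B [Q { [B [Q { }]] }]] }] [B [Q { }]]]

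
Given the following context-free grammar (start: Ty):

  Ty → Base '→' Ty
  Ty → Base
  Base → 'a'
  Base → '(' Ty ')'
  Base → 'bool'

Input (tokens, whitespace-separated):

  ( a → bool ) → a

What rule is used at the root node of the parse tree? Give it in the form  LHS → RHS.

[Ty [Base ( [Ty [Base a] → [Ty [Base bool]]] )] → [Ty [Base a]]]

Ty → Base '→' Ty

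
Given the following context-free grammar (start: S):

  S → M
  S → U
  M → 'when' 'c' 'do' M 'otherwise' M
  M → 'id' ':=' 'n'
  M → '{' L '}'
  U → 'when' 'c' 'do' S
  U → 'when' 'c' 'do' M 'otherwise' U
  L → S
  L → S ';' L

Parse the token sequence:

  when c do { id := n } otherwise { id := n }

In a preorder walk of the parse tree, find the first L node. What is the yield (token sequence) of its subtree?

[S [M when c do [M { [L [S [M id := n]]] }] otherwise [M { [L [S [M id := n]]] }]]]

id := n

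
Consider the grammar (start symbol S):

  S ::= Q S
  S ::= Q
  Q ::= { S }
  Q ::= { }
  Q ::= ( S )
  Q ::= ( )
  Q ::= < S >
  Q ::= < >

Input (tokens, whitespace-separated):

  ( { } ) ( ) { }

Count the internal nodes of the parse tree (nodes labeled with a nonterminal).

8

[S [Q ( [S [Q { }]] )] [S [Q ( )] [S [Q { }]]]]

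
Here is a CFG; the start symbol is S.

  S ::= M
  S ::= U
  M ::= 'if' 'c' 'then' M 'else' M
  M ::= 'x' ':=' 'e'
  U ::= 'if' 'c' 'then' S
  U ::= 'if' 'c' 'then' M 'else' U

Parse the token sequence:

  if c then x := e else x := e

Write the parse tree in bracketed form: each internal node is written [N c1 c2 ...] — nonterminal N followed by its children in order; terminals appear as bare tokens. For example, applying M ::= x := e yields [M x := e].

S
M
if c then M else M
if c then x := e else M
if c then x := e else x := e

[S [M if c then [M x := e] else [M x := e]]]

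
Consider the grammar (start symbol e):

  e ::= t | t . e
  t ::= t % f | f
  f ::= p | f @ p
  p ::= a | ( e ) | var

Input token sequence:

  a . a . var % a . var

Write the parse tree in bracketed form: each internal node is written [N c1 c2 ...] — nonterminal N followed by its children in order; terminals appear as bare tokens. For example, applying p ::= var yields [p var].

e
t . e
f . e
p . e
a . e
a . t . e
a . f . e
a . p . e
a . a . e
a . a . t . e
a . a . t % f . e
a . a . f % f . e
a . a . p % f . e
a . a . var % f . e
a . a . var % p . e
a . a . var % a . e
a . a . var % a . t
a . a . var % a . f
a . a . var % a . p
a . a . var % a . var

[e [t [f [p a]]] . [e [t [f [p a]]] . [e [t [t [f [p var]]] % [f [p a]]] . [e [t [f [p var]]]]]]]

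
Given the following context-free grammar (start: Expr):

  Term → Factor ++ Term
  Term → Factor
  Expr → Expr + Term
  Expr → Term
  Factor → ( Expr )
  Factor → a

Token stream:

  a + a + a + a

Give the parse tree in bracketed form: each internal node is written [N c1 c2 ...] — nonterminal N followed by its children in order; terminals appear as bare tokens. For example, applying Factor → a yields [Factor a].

Expr
Expr + Term
Expr + Term + Term
Expr + Term + Term + Term
Term + Term + Term + Term
Factor + Term + Term + Term
a + Term + Term + Term
a + Factor + Term + Term
a + a + Term + Term
a + a + Factor + Term
a + a + a + Term
a + a + a + Factor
a + a + a + a

[Expr [Expr [Expr [Expr [Term [Factor a]]] + [Term [Factor a]]] + [Term [Factor a]]] + [Term [Factor a]]]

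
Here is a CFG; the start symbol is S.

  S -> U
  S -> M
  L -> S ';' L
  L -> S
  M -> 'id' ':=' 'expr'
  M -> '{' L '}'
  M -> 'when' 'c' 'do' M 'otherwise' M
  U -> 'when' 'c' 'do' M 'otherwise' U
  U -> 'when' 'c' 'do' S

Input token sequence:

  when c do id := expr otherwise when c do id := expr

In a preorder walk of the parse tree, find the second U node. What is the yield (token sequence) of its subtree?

[S [U when c do [M id := expr] otherwise [U when c do [S [M id := expr]]]]]

when c do id := expr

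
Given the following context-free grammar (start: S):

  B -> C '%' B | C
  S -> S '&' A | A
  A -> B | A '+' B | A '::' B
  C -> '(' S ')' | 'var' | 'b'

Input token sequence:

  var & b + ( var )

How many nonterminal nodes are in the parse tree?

15

[S [S [A [B [C var]]]] & [A [A [B [C b]]] + [B [C ( [S [A [B [C var]]]] )]]]]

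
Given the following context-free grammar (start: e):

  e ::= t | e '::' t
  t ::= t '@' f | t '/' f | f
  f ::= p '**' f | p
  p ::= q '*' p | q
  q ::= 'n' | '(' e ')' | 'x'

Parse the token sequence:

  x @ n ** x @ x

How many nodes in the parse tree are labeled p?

[e [t [t [t [f [p [q x]]]] @ [f [p [q n]] ** [f [p [q x]]]]] @ [f [p [q x]]]]]

4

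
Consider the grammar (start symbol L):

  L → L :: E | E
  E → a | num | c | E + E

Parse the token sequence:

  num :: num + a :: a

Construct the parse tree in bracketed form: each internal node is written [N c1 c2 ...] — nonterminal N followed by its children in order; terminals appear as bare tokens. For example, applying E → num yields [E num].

L
L :: E
L :: E :: E
E :: E :: E
num :: E :: E
num :: E + E :: E
num :: num + E :: E
num :: num + a :: E
num :: num + a :: a

[L [L [L [E num]] :: [E [E num] + [E a]]] :: [E a]]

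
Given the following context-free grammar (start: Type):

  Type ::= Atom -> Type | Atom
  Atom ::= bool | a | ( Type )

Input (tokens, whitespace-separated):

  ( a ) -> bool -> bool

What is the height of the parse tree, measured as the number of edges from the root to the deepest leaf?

[Type [Atom ( [Type [Atom a]] )] -> [Type [Atom bool] -> [Type [Atom bool]]]]

4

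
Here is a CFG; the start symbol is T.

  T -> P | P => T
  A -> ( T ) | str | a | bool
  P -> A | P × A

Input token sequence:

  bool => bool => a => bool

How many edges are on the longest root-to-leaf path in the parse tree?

6

[T [P [A bool]] => [T [P [A bool]] => [T [P [A a]] => [T [P [A bool]]]]]]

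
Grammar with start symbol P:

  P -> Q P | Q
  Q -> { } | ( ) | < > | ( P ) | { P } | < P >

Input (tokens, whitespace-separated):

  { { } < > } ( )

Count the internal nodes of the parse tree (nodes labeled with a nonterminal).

8

[P [Q { [P [Q { }] [P [Q < >]]] }] [P [Q ( )]]]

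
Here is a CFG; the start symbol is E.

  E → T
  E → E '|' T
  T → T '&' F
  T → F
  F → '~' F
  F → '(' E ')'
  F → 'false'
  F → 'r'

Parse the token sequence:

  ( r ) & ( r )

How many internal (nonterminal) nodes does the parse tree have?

11

[E [T [T [F ( [E [T [F r]]] )]] & [F ( [E [T [F r]]] )]]]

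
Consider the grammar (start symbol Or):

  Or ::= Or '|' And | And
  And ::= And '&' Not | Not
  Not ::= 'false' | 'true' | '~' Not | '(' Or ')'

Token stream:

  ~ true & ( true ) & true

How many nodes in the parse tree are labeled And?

4

[Or [And [And [And [Not ~ [Not true]]] & [Not ( [Or [And [Not true]]] )]] & [Not true]]]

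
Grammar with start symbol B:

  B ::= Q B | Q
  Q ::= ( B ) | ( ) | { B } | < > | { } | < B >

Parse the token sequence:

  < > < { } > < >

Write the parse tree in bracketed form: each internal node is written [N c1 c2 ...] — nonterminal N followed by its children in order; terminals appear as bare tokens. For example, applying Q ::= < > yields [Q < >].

B
Q B
< > B
< > Q B
< > < B > B
< > < Q > B
< > < { } > B
< > < { } > Q
< > < { } > < >

[B [Q < >] [B [Q < [B [Q { }]] >] [B [Q < >]]]]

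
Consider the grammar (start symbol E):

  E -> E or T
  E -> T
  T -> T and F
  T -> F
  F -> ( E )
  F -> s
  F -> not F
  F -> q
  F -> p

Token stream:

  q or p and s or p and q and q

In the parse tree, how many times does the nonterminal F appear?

[E [E [E [T [F q]]] or [T [T [F p]] and [F s]]] or [T [T [T [F p]] and [F q]] and [F q]]]

6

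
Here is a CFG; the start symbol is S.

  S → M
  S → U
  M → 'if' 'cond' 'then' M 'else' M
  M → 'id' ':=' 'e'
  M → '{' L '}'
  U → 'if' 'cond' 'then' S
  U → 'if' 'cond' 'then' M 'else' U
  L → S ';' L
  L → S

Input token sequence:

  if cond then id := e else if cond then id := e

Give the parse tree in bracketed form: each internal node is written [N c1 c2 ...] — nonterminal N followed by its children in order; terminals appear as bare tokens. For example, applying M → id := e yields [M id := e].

[S [U if cond then [M id := e] else [U if cond then [S [M id := e]]]]]

S
U
if cond then M else U
if cond then id := e else U
if cond then id := e else if cond then S
if cond then id := e else if cond then M
if cond then id := e else if cond then id := e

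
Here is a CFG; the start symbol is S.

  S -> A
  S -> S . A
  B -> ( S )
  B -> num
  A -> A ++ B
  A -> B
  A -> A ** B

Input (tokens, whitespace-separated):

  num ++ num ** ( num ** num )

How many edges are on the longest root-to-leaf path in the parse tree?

7

[S [A [A [A [B num]] ++ [B num]] ** [B ( [S [A [A [B num]] ** [B num]]] )]]]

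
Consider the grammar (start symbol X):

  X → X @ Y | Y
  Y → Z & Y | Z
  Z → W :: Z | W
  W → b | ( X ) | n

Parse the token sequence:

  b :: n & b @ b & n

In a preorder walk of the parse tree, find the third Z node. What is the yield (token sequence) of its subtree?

b

[X [X [Y [Z [W b] :: [Z [W n]]] & [Y [Z [W b]]]]] @ [Y [Z [W b]] & [Y [Z [W n]]]]]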